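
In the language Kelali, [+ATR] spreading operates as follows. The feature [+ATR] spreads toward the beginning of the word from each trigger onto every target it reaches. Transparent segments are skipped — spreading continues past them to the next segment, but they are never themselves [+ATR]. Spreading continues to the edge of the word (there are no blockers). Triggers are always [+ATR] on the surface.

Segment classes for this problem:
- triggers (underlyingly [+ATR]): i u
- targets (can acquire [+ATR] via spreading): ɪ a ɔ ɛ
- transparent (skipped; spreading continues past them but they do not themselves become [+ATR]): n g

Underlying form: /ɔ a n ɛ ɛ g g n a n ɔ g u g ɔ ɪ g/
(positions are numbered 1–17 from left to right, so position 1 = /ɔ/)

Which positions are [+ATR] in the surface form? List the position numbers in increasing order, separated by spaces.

From /u/ at 13 leftward: 12 /g/ transparent; 11 /ɔ/ → [+ATR]; 10 /n/ transparent; 9 /a/ → [+ATR]; 8 /n/ transparent; 7 /g/ transparent; 6 /g/ transparent; 5 /ɛ/ → [+ATR]; 4 /ɛ/ → [+ATR]; 3 /n/ transparent; 2 /a/ → [+ATR]; 1 /ɔ/ → [+ATR]; word edge.
Targets with no active source: positions 15 16 stay [-ATR].

1 2 4 5 9 11 13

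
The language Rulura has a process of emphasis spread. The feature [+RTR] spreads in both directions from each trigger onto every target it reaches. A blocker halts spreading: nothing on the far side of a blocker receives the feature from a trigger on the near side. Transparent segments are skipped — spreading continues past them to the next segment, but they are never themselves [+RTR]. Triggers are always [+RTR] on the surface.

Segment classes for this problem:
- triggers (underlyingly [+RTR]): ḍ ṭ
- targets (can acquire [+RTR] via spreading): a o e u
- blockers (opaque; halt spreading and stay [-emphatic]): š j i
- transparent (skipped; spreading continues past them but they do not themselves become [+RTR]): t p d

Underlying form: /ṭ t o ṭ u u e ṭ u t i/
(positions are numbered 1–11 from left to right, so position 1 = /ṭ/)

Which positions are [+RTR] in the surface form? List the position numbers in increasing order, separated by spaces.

1 3 4 5 6 7 8 9

From /ṭ/ at 1 rightward: 2 /t/ transparent; 3 /o/ → [+RTR]; 4 /ṭ/ is itself a trigger — this domain ends here.
From /ṭ/ at 1 leftward: word edge.
From /ṭ/ at 4 rightward: 5 /u/ → [+RTR]; 6 /u/ → [+RTR]; 7 /e/ → [+RTR]; 8 /ṭ/ is itself a trigger — this domain ends here.
From /ṭ/ at 4 leftward: 3 /o/ → [+RTR]; 2 /t/ transparent; 1 /ṭ/ is itself a trigger — this domain ends here.
From /ṭ/ at 8 rightward: 9 /u/ → [+RTR]; 10 /t/ transparent; 11 /i/ blocks.
From /ṭ/ at 8 leftward: 7 /e/ → [+RTR]; 6 /u/ → [+RTR]; 5 /u/ → [+RTR]; 4 /ṭ/ is itself a trigger — this domain ends here.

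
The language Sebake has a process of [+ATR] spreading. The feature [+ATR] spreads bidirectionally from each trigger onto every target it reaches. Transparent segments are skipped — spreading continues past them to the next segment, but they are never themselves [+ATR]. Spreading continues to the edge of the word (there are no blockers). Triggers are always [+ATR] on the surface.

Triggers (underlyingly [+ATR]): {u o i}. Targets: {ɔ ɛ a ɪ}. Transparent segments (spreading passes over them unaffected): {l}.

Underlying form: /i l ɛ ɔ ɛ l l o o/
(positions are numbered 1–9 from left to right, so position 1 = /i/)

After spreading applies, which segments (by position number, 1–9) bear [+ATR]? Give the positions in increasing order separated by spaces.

From /i/ at 1 rightward: 2 /l/ transparent; 3 /ɛ/ → [+ATR]; 4 /ɔ/ → [+ATR]; 5 /ɛ/ → [+ATR]; 6 /l/ transparent; 7 /l/ transparent; 8 /o/ is itself a trigger — this domain ends here.
From /i/ at 1 leftward: word edge.
From /o/ at 8 rightward: 9 /o/ is itself a trigger — this domain ends here.
From /o/ at 8 leftward: 7 /l/ transparent; 6 /l/ transparent; 5 /ɛ/ → [+ATR]; 4 /ɔ/ → [+ATR]; 3 /ɛ/ → [+ATR]; 2 /l/ transparent; 1 /i/ is itself a trigger — this domain ends here.
From /o/ at 9 rightward: word edge.
From /o/ at 9 leftward: 8 /o/ is itself a trigger — this domain ends here.

1 3 4 5 8 9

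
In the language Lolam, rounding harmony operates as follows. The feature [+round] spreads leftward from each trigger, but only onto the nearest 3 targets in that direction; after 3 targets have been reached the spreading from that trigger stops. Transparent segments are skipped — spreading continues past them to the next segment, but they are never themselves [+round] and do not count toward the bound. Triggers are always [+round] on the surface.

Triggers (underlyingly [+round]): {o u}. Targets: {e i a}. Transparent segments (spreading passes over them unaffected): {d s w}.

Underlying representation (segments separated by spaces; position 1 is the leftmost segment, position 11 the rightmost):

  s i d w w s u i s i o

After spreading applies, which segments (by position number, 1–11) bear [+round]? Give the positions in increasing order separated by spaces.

From /u/ at 7 leftward: 6 /s/ transparent; 5 /w/ transparent; 4 /w/ transparent; 3 /d/ transparent; 2 /i/ → [+round]; 1 /s/ transparent; word edge.
From /o/ at 11 leftward: 10 /i/ → [+round]; 9 /s/ transparent; 8 /i/ → [+round]; 7 /u/ is itself a trigger — this domain ends here.

2 7 8 10 11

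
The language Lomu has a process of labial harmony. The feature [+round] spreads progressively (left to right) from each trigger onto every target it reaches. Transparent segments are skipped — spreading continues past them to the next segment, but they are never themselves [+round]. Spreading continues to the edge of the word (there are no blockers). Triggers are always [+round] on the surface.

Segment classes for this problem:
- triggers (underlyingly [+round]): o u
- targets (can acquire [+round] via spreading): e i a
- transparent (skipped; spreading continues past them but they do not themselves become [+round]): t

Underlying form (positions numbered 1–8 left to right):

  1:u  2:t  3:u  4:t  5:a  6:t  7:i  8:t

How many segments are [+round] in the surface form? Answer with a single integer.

From /u/ at 1 rightward: 2 /t/ transparent; 3 /u/ is itself a trigger — this domain ends here.
From /u/ at 3 rightward: 4 /t/ transparent; 5 /a/ → [+round]; 6 /t/ transparent; 7 /i/ → [+round]; 8 /t/ transparent; word edge.
[+round] positions on the surface: 1 3 5 7.

4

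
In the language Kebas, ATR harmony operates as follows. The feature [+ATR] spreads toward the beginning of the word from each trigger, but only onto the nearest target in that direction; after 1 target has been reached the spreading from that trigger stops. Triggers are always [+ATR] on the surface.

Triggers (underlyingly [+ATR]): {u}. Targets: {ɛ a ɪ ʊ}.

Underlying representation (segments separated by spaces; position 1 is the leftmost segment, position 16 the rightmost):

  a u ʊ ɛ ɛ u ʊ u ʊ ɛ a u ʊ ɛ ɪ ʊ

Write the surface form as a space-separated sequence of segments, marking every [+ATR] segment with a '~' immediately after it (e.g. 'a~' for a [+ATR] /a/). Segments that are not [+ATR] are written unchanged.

From /u/ at 2 leftward: 1 /a/ → [+ATR]; bound reached.
From /u/ at 6 leftward: 5 /ɛ/ → [+ATR]; bound reached.
From /u/ at 8 leftward: 7 /ʊ/ → [+ATR]; bound reached.
From /u/ at 12 leftward: 11 /a/ → [+ATR]; bound reached.
Targets with no active source: positions 3 4 9 10 13 14 15 16 stay [-ATR].
[+ATR] positions on the surface: 1 2 5 6 7 8 11 12.

a~ u~ ʊ ɛ ɛ~ u~ ʊ~ u~ ʊ ɛ a~ u~ ʊ ɛ ɪ ʊ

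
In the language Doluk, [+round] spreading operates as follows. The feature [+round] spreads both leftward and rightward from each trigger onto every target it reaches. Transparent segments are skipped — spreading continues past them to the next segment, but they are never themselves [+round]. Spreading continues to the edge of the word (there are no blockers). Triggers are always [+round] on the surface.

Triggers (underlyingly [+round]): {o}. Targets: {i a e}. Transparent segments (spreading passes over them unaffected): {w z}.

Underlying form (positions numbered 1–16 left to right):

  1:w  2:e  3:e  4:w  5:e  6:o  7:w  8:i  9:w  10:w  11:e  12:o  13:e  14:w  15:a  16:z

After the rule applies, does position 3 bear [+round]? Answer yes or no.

yes

From /o/ at 6 rightward: 7 /w/ transparent; 8 /i/ → [+round]; 9 /w/ transparent; 10 /w/ transparent; 11 /e/ → [+round]; 12 /o/ is itself a trigger — this domain ends here.
From /o/ at 6 leftward: 5 /e/ → [+round]; 4 /w/ transparent; 3 /e/ → [+round]; 2 /e/ → [+round]; 1 /w/ transparent; word edge.
From /o/ at 12 rightward: 13 /e/ → [+round]; 14 /w/ transparent; 15 /a/ → [+round]; 16 /z/ transparent; word edge.
From /o/ at 12 leftward: 11 /e/ → [+round]; 10 /w/ transparent; 9 /w/ transparent; 8 /i/ → [+round]; 7 /w/ transparent; 6 /o/ is itself a trigger — this domain ends here.
[+round] positions on the surface: 2 3 5 6 8 11 12 13 15.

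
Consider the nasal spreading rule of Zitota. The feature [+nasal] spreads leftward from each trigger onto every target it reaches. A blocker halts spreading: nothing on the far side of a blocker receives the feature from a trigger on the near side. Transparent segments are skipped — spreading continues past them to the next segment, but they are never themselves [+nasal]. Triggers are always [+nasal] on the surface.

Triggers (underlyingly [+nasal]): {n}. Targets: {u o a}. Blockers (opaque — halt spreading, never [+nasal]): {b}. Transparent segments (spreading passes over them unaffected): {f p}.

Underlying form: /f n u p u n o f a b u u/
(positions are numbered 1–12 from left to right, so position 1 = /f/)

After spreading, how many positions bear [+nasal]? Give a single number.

4

From /n/ at 2 leftward: 1 /f/ transparent; word edge.
From /n/ at 6 leftward: 5 /u/ → [+nasal]; 4 /p/ transparent; 3 /u/ → [+nasal]; 2 /n/ is itself a trigger — this domain ends here.
Targets with no active source: positions 7 9 11 12 stay [-nasal].
[+nasal] positions on the surface: 2 3 5 6.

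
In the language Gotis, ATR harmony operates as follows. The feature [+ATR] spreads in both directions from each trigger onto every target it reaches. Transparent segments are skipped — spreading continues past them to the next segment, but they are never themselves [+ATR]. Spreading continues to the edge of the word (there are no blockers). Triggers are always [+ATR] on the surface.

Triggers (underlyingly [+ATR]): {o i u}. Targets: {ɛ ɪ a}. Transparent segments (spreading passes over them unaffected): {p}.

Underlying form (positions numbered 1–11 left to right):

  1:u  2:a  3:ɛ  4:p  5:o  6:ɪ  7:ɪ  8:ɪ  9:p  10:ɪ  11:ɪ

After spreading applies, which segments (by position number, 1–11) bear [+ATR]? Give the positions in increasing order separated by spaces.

From /u/ at 1 rightward: 2 /a/ → [+ATR]; 3 /ɛ/ → [+ATR]; 4 /p/ transparent; 5 /o/ is itself a trigger — this domain ends here.
From /u/ at 1 leftward: word edge.
From /o/ at 5 rightward: 6 /ɪ/ → [+ATR]; 7 /ɪ/ → [+ATR]; 8 /ɪ/ → [+ATR]; 9 /p/ transparent; 10 /ɪ/ → [+ATR]; 11 /ɪ/ → [+ATR]; word edge.
From /o/ at 5 leftward: 4 /p/ transparent; 3 /ɛ/ → [+ATR]; 2 /a/ → [+ATR]; 1 /u/ is itself a trigger — this domain ends here.

1 2 3 5 6 7 8 10 11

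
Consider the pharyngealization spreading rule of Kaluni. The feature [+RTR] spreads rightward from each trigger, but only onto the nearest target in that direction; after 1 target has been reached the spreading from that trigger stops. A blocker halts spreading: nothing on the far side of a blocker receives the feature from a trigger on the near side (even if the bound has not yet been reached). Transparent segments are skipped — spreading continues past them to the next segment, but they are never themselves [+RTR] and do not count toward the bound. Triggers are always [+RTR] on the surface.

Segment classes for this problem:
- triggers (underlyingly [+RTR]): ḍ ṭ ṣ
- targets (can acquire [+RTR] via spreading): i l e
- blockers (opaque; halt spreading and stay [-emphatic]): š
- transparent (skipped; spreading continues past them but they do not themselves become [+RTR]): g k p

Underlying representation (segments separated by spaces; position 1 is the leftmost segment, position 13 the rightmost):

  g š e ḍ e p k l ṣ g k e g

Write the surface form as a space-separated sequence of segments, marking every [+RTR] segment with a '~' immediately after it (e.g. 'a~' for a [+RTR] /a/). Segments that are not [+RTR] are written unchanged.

From /ḍ/ at 4 rightward: 5 /e/ → [+RTR]; bound reached.
From /ṣ/ at 9 rightward: 10 /g/ transparent; 11 /k/ transparent; 12 /e/ → [+RTR]; bound reached.
Targets with no active source: positions 3 8 stay [-emphatic].
[+RTR] positions on the surface: 4 5 9 12.

g š e ḍ~ e~ p k l ṣ~ g k e~ g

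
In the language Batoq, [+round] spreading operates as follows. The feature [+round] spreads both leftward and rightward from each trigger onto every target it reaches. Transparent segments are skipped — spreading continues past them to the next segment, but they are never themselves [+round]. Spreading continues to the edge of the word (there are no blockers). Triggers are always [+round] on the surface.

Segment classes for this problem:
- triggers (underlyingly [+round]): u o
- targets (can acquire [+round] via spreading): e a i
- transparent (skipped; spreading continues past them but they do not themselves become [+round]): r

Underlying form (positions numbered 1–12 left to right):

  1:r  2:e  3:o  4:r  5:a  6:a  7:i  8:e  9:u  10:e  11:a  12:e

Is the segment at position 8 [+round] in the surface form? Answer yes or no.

From /o/ at 3 rightward: 4 /r/ transparent; 5 /a/ → [+round]; 6 /a/ → [+round]; 7 /i/ → [+round]; 8 /e/ → [+round]; 9 /u/ is itself a trigger — this domain ends here.
From /o/ at 3 leftward: 2 /e/ → [+round]; 1 /r/ transparent; word edge.
From /u/ at 9 rightward: 10 /e/ → [+round]; 11 /a/ → [+round]; 12 /e/ → [+round]; word edge.
From /u/ at 9 leftward: 8 /e/ → [+round]; 7 /i/ → [+round]; 6 /a/ → [+round]; 5 /a/ → [+round]; 4 /r/ transparent; 3 /o/ is itself a trigger — this domain ends here.
[+round] positions on the surface: 2 3 5 6 7 8 9 10 11 12.

yes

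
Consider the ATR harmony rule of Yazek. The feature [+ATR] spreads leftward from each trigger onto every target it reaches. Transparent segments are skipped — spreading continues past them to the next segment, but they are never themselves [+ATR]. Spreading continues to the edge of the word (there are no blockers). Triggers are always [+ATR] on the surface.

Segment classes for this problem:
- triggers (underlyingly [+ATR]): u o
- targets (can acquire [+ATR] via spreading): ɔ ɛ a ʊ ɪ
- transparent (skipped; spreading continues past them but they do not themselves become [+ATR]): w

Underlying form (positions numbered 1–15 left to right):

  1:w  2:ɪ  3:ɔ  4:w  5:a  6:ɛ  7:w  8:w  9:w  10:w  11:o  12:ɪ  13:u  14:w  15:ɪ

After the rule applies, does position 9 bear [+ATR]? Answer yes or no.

no

From /o/ at 11 leftward: 10 /w/ transparent; 9 /w/ transparent; 8 /w/ transparent; 7 /w/ transparent; 6 /ɛ/ → [+ATR]; 5 /a/ → [+ATR]; 4 /w/ transparent; 3 /ɔ/ → [+ATR]; 2 /ɪ/ → [+ATR]; 1 /w/ transparent; word edge.
From /u/ at 13 leftward: 12 /ɪ/ → [+ATR]; 11 /o/ is itself a trigger — this domain ends here.
Target with no active source: position 15 stays [-ATR].
[+ATR] positions on the surface: 2 3 5 6 11 12 13.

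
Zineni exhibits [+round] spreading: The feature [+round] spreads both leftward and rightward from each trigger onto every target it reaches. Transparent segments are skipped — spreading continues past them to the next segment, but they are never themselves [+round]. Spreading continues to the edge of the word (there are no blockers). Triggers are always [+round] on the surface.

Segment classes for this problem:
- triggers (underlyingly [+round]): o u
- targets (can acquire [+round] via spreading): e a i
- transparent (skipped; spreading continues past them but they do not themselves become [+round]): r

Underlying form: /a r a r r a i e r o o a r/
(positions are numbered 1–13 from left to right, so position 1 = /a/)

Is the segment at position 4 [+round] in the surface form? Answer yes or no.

no

From /o/ at 10 rightward: 11 /o/ is itself a trigger — this domain ends here.
From /o/ at 10 leftward: 9 /r/ transparent; 8 /e/ → [+round]; 7 /i/ → [+round]; 6 /a/ → [+round]; 5 /r/ transparent; 4 /r/ transparent; 3 /a/ → [+round]; 2 /r/ transparent; 1 /a/ → [+round]; word edge.
From /o/ at 11 rightward: 12 /a/ → [+round]; 13 /r/ transparent; word edge.
From /o/ at 11 leftward: 10 /o/ is itself a trigger — this domain ends here.
[+round] positions on the surface: 1 3 6 7 8 10 11 12.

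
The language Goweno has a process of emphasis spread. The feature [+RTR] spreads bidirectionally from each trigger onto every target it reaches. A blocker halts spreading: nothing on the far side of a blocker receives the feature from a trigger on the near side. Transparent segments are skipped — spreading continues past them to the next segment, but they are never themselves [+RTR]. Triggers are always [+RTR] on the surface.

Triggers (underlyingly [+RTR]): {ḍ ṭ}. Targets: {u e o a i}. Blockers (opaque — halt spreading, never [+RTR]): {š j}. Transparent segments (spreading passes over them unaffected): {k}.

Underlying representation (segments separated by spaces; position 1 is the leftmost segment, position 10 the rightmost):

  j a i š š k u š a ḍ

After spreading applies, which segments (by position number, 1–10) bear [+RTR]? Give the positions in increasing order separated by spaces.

From /ḍ/ at 10 rightward: word edge.
From /ḍ/ at 10 leftward: 9 /a/ → [+RTR]; 8 /š/ blocks.
Targets with no active source: positions 2 3 7 stay [-emphatic].

9 10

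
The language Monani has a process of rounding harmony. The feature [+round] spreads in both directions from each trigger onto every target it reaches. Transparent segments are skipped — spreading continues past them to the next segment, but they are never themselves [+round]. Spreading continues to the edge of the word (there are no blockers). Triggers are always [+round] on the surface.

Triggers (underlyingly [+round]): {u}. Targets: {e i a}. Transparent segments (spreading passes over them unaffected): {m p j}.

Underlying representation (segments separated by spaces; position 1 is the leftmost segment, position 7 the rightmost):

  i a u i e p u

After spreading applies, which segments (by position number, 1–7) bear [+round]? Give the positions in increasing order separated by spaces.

1 2 3 4 5 7

From /u/ at 3 rightward: 4 /i/ → [+round]; 5 /e/ → [+round]; 6 /p/ transparent; 7 /u/ is itself a trigger — this domain ends here.
From /u/ at 3 leftward: 2 /a/ → [+round]; 1 /i/ → [+round]; word edge.
From /u/ at 7 rightward: word edge.
From /u/ at 7 leftward: 6 /p/ transparent; 5 /e/ → [+round]; 4 /i/ → [+round]; 3 /u/ is itself a trigger — this domain ends here.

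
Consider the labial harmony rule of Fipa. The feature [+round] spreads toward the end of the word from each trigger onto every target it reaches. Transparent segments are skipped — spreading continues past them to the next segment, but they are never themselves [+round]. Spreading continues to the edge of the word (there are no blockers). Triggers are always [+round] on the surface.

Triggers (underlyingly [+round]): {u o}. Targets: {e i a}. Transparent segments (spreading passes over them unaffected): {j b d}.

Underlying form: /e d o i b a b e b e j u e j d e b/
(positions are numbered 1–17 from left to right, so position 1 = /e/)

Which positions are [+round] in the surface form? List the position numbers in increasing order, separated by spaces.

From /o/ at 3 rightward: 4 /i/ → [+round]; 5 /b/ transparent; 6 /a/ → [+round]; 7 /b/ transparent; 8 /e/ → [+round]; 9 /b/ transparent; 10 /e/ → [+round]; 11 /j/ transparent; 12 /u/ is itself a trigger — this domain ends here.
From /u/ at 12 rightward: 13 /e/ → [+round]; 14 /j/ transparent; 15 /d/ transparent; 16 /e/ → [+round]; 17 /b/ transparent; word edge.
Target with no active source: position 1 stays [-round].

3 4 6 8 10 12 13 16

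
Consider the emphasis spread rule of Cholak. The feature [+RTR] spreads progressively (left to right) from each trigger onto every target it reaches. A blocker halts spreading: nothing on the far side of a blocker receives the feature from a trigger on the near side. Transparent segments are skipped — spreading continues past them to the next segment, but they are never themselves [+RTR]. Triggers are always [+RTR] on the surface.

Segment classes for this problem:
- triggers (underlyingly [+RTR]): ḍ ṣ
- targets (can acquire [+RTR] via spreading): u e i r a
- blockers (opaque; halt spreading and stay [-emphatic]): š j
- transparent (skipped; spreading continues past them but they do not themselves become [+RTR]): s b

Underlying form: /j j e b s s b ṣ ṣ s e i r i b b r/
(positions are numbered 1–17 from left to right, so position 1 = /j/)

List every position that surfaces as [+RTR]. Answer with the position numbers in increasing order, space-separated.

From /ṣ/ at 8 rightward: 9 /ṣ/ is itself a trigger — this domain ends here.
From /ṣ/ at 9 rightward: 10 /s/ transparent; 11 /e/ → [+RTR]; 12 /i/ → [+RTR]; 13 /r/ → [+RTR]; 14 /i/ → [+RTR]; 15 /b/ transparent; 16 /b/ transparent; 17 /r/ → [+RTR]; word edge.
Target with no active source: position 3 stays [-emphatic].

8 9 11 12 13 14 17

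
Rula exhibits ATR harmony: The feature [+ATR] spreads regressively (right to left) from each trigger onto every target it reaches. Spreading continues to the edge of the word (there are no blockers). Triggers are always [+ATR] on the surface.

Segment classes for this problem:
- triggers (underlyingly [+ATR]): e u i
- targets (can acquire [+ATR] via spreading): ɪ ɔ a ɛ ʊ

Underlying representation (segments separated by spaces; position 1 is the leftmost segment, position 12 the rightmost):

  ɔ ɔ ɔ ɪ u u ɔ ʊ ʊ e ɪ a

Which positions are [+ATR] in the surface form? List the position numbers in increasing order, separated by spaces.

1 2 3 4 5 6 7 8 9 10

From /u/ at 5 leftward: 4 /ɪ/ → [+ATR]; 3 /ɔ/ → [+ATR]; 2 /ɔ/ → [+ATR]; 1 /ɔ/ → [+ATR]; word edge.
From /u/ at 6 leftward: 5 /u/ is itself a trigger — this domain ends here.
From /e/ at 10 leftward: 9 /ʊ/ → [+ATR]; 8 /ʊ/ → [+ATR]; 7 /ɔ/ → [+ATR]; 6 /u/ is itself a trigger — this domain ends here.
Targets with no active source: positions 11 12 stay [-ATR].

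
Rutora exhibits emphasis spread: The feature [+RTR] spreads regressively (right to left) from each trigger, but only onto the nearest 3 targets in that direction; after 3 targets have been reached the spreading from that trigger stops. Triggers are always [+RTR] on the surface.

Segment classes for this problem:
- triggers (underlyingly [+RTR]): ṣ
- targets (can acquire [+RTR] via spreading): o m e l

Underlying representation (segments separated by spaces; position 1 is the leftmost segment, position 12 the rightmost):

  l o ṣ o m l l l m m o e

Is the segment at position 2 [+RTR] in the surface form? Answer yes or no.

yes

From /ṣ/ at 3 leftward: 2 /o/ → [+RTR]; 1 /l/ → [+RTR]; word edge.
Targets with no active source: positions 4 5 6 7 8 9 10 11 12 stay [-emphatic].
[+RTR] positions on the surface: 1 2 3.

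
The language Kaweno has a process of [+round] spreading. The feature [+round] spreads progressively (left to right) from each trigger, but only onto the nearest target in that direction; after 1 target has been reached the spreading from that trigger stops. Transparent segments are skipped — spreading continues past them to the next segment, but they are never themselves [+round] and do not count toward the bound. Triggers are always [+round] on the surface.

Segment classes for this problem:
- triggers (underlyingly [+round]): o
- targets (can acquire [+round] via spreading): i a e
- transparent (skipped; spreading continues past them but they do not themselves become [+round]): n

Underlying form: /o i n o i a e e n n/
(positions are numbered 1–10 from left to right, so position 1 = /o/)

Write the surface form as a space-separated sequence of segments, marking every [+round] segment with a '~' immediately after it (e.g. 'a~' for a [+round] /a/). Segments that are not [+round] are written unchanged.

From /o/ at 1 rightward: 2 /i/ → [+round]; bound reached.
From /o/ at 4 rightward: 5 /i/ → [+round]; bound reached.
Targets with no active source: positions 6 7 8 stay [-round].
[+round] positions on the surface: 1 2 4 5.

o~ i~ n o~ i~ a e e n n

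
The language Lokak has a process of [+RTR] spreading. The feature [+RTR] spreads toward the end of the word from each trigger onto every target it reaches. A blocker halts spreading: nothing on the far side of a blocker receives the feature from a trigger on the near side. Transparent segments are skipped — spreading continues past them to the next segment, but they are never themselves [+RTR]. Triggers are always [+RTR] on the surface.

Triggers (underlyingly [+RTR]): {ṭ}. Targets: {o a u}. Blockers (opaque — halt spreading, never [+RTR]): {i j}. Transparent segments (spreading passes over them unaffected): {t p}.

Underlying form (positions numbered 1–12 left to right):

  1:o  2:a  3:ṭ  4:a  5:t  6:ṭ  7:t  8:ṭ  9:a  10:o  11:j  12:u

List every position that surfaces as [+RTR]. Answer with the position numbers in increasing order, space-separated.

3 4 6 8 9 10

From /ṭ/ at 3 rightward: 4 /a/ → [+RTR]; 5 /t/ transparent; 6 /ṭ/ is itself a trigger — this domain ends here.
From /ṭ/ at 6 rightward: 7 /t/ transparent; 8 /ṭ/ is itself a trigger — this domain ends here.
From /ṭ/ at 8 rightward: 9 /a/ → [+RTR]; 10 /o/ → [+RTR]; 11 /j/ blocks.
Targets with no active source: positions 1 2 12 stay [-emphatic].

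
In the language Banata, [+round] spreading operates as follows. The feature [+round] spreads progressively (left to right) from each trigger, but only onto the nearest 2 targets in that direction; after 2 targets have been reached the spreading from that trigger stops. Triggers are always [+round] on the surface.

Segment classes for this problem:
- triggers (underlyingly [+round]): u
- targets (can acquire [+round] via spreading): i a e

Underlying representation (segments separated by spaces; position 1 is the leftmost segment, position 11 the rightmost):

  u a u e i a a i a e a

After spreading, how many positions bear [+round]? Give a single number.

5

From /u/ at 1 rightward: 2 /a/ → [+round]; 3 /u/ is itself a trigger — this domain ends here.
From /u/ at 3 rightward: 4 /e/ → [+round]; 5 /i/ → [+round]; bound reached.
Targets with no active source: positions 6 7 8 9 10 11 stay [-round].
[+round] positions on the surface: 1 2 3 4 5.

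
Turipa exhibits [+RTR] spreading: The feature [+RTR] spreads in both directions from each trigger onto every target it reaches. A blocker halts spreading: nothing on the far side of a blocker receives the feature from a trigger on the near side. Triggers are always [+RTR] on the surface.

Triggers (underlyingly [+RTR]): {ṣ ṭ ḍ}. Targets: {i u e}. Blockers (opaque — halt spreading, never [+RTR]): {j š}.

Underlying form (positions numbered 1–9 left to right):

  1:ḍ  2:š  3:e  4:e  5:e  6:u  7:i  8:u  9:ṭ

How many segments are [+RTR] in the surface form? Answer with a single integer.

8

From /ḍ/ at 1 rightward: 2 /š/ blocks.
From /ḍ/ at 1 leftward: word edge.
From /ṭ/ at 9 rightward: word edge.
From /ṭ/ at 9 leftward: 8 /u/ → [+RTR]; 7 /i/ → [+RTR]; 6 /u/ → [+RTR]; 5 /e/ → [+RTR]; 4 /e/ → [+RTR]; 3 /e/ → [+RTR]; 2 /š/ blocks.
[+RTR] positions on the surface: 1 3 4 5 6 7 8 9.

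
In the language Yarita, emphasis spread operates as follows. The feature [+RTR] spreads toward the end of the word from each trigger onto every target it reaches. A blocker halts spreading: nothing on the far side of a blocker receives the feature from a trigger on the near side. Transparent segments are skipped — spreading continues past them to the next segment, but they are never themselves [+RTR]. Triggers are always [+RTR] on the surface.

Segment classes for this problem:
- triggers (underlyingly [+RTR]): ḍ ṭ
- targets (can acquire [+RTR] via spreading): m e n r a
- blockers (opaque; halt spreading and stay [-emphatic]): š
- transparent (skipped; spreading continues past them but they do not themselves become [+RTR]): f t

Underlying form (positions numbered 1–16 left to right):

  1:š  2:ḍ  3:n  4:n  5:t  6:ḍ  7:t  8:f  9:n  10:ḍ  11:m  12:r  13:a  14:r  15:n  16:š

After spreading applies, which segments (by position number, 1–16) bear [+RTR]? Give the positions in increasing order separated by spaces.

2 3 4 6 9 10 11 12 13 14 15

From /ḍ/ at 2 rightward: 3 /n/ → [+RTR]; 4 /n/ → [+RTR]; 5 /t/ transparent; 6 /ḍ/ is itself a trigger — this domain ends here.
From /ḍ/ at 6 rightward: 7 /t/ transparent; 8 /f/ transparent; 9 /n/ → [+RTR]; 10 /ḍ/ is itself a trigger — this domain ends here.
From /ḍ/ at 10 rightward: 11 /m/ → [+RTR]; 12 /r/ → [+RTR]; 13 /a/ → [+RTR]; 14 /r/ → [+RTR]; 15 /n/ → [+RTR]; 16 /š/ blocks.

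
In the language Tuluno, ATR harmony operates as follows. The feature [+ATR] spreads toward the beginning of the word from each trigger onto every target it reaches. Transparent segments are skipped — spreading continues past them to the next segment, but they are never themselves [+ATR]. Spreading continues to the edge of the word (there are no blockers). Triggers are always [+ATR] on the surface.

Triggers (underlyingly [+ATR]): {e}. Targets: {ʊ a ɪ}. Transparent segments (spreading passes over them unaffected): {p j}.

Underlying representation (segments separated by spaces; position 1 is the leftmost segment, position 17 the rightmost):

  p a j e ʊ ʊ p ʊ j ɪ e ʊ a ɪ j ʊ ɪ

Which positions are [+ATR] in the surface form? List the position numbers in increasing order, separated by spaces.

2 4 5 6 8 10 11

From /e/ at 4 leftward: 3 /j/ transparent; 2 /a/ → [+ATR]; 1 /p/ transparent; word edge.
From /e/ at 11 leftward: 10 /ɪ/ → [+ATR]; 9 /j/ transparent; 8 /ʊ/ → [+ATR]; 7 /p/ transparent; 6 /ʊ/ → [+ATR]; 5 /ʊ/ → [+ATR]; 4 /e/ is itself a trigger — this domain ends here.
Targets with no active source: positions 12 13 14 16 17 stay [-ATR].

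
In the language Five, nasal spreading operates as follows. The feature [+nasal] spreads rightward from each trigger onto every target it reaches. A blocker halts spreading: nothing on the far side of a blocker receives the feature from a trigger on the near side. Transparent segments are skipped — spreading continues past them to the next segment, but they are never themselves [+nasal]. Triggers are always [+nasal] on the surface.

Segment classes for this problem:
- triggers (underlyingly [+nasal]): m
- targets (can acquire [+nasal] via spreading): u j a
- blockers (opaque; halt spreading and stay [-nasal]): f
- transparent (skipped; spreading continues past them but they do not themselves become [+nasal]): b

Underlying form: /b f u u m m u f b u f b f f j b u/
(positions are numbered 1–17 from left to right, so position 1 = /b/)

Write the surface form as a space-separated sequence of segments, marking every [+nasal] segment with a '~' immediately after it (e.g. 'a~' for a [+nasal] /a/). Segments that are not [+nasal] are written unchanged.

b f u u m~ m~ u~ f b u f b f f j b u

From /m/ at 5 rightward: 6 /m/ is itself a trigger — this domain ends here.
From /m/ at 6 rightward: 7 /u/ → [+nasal]; 8 /f/ blocks.
Targets with no active source: positions 3 4 10 15 17 stay [-nasal].
[+nasal] positions on the surface: 5 6 7.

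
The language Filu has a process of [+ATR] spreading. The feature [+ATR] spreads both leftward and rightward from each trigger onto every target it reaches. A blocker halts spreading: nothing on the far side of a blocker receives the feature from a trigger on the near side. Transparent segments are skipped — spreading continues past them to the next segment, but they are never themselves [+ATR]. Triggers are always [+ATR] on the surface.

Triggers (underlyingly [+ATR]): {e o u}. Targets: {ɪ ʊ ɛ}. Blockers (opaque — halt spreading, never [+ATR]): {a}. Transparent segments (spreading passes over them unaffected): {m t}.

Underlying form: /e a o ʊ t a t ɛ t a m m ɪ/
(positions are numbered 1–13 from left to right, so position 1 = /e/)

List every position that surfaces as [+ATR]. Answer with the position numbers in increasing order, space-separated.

1 3 4

From /e/ at 1 rightward: 2 /a/ blocks.
From /e/ at 1 leftward: word edge.
From /o/ at 3 rightward: 4 /ʊ/ → [+ATR]; 5 /t/ transparent; 6 /a/ blocks.
From /o/ at 3 leftward: 2 /a/ blocks.
Targets with no active source: positions 8 13 stay [-ATR].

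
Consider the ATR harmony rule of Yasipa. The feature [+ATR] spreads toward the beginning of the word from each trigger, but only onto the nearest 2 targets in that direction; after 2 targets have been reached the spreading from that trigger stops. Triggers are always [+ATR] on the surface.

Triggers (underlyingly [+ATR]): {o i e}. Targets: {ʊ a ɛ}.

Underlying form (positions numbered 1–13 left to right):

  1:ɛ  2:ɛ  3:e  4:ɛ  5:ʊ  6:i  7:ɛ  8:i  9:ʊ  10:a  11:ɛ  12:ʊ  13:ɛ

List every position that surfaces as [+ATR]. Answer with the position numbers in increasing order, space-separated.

From /e/ at 3 leftward: 2 /ɛ/ → [+ATR]; 1 /ɛ/ → [+ATR]; bound reached.
From /i/ at 6 leftward: 5 /ʊ/ → [+ATR]; 4 /ɛ/ → [+ATR]; bound reached.
From /i/ at 8 leftward: 7 /ɛ/ → [+ATR]; 6 /i/ is itself a trigger — this domain ends here.
Targets with no active source: positions 9 10 11 12 13 stay [-ATR].

1 2 3 4 5 6 7 8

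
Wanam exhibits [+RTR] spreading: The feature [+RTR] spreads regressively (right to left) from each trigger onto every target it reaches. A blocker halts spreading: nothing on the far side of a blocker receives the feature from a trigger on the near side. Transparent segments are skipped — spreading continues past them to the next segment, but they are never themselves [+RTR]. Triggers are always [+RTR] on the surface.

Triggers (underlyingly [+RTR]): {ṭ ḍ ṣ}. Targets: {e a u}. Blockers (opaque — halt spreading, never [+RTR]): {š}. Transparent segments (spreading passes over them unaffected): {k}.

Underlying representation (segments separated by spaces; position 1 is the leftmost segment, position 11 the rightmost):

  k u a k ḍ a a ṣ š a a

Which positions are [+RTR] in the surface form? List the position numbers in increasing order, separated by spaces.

From /ḍ/ at 5 leftward: 4 /k/ transparent; 3 /a/ → [+RTR]; 2 /u/ → [+RTR]; 1 /k/ transparent; word edge.
From /ṣ/ at 8 leftward: 7 /a/ → [+RTR]; 6 /a/ → [+RTR]; 5 /ḍ/ is itself a trigger — this domain ends here.
Targets with no active source: positions 10 11 stay [-emphatic].

2 3 5 6 7 8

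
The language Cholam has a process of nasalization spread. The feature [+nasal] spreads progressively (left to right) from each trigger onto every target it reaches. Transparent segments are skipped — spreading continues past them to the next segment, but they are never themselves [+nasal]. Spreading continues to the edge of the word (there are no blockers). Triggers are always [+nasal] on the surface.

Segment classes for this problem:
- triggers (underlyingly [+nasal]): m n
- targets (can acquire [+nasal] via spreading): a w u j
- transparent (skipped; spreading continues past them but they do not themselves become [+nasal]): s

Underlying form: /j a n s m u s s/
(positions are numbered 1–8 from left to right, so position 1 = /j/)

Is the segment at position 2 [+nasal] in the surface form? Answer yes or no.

From /n/ at 3 rightward: 4 /s/ transparent; 5 /m/ is itself a trigger — this domain ends here.
From /m/ at 5 rightward: 6 /u/ → [+nasal]; 7 /s/ transparent; 8 /s/ transparent; word edge.
Targets with no active source: positions 1 2 stay [-nasal].
[+nasal] positions on the surface: 3 5 6.

no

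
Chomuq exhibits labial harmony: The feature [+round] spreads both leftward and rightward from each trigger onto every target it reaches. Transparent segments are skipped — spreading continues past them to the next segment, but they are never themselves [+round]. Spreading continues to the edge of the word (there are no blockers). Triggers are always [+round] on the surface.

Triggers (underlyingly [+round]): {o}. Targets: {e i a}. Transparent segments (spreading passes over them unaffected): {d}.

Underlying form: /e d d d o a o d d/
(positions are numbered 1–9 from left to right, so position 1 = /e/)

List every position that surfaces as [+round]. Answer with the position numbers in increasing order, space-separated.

From /o/ at 5 rightward: 6 /a/ → [+round]; 7 /o/ is itself a trigger — this domain ends here.
From /o/ at 5 leftward: 4 /d/ transparent; 3 /d/ transparent; 2 /d/ transparent; 1 /e/ → [+round]; word edge.
From /o/ at 7 rightward: 8 /d/ transparent; 9 /d/ transparent; word edge.
From /o/ at 7 leftward: 6 /a/ → [+round]; 5 /o/ is itself a trigger — this domain ends here.

1 5 6 7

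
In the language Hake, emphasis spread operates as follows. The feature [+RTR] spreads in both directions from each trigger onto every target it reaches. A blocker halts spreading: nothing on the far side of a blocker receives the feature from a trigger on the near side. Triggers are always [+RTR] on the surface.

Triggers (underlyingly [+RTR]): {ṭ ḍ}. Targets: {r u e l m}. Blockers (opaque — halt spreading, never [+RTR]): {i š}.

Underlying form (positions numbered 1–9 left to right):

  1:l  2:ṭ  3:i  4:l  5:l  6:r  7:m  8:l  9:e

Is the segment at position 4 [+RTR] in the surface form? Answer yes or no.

no

From /ṭ/ at 2 rightward: 3 /i/ blocks.
From /ṭ/ at 2 leftward: 1 /l/ → [+RTR]; word edge.
Targets with no active source: positions 4 5 6 7 8 9 stay [-emphatic].
[+RTR] positions on the surface: 1 2.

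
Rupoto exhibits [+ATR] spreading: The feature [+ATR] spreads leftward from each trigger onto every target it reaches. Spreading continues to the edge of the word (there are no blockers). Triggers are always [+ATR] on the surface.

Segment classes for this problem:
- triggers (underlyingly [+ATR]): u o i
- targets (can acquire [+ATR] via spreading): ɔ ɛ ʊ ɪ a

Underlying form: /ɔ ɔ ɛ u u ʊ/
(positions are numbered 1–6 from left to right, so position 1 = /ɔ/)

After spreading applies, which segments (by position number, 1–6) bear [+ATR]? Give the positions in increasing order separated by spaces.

1 2 3 4 5

From /u/ at 4 leftward: 3 /ɛ/ → [+ATR]; 2 /ɔ/ → [+ATR]; 1 /ɔ/ → [+ATR]; word edge.
From /u/ at 5 leftward: 4 /u/ is itself a trigger — this domain ends here.
Target with no active source: position 6 stays [-ATR].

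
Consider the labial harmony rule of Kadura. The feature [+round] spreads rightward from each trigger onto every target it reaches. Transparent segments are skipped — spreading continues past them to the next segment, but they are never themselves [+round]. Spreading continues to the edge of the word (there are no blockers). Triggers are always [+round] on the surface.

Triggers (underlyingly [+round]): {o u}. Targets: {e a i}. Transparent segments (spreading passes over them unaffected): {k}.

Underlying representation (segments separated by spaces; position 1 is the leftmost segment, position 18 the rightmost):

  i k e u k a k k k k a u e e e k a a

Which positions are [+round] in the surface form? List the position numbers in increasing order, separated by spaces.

4 6 11 12 13 14 15 17 18

From /u/ at 4 rightward: 5 /k/ transparent; 6 /a/ → [+round]; 7 /k/ transparent; 8 /k/ transparent; 9 /k/ transparent; 10 /k/ transparent; 11 /a/ → [+round]; 12 /u/ is itself a trigger — this domain ends here.
From /u/ at 12 rightward: 13 /e/ → [+round]; 14 /e/ → [+round]; 15 /e/ → [+round]; 16 /k/ transparent; 17 /a/ → [+round]; 18 /a/ → [+round]; word edge.
Targets with no active source: positions 1 3 stay [-round].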